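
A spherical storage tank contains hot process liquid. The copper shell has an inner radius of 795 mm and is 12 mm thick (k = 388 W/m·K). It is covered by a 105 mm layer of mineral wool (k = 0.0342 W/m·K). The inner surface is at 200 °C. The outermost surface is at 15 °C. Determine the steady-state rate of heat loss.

For a spherical shell R = (1/r₁ − 1/r₂)/(4πk); film R = 1/(h·4πr²). In series:
R_copper shell = (1/0.795 − 1/0.807)/(4π×388) = 3.836×10^-6 K/W
R_mineral wool = (1/0.807 − 1/0.912)/(4π×0.0342) = 0.332 K/W
R_total = 0.332 K/W
Q = ΔT/R_total = 185/0.332

Q ≈ 557 W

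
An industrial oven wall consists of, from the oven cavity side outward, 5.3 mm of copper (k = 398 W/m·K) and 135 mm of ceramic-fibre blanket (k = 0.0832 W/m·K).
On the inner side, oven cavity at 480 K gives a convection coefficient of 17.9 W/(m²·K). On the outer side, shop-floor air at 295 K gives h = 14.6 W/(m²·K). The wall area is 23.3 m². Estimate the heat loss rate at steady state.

Model the wall as resistances in series:
R_inner film = 1/(h_i·A) = 1/(17.9×23.3) = 0.002398 K/W
R_copper = L/(kA) = 0.0053/(398×23.3) = 5.715×10^-7 K/W
R_ceramic-fibre blanket = L/(kA) = 0.135/(0.0832×23.3) = 0.06964 K/W
R_outer film = 1/(h_o·A) = 1/(14.6×23.3) = 0.00294 K/W
R_total = 0.07498 K/W
Q = ΔT / R_total = 185 / 0.07498

Q ≈ 2470 W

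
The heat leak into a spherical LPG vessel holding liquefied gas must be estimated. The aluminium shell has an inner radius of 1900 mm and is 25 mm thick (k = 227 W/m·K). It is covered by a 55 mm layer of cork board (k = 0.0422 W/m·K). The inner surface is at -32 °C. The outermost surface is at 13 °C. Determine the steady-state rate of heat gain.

Spherical conduction: R = (1/r_in − 1/r_out)/(4πk) per layer; series-sum.
R_aluminium shell = (1/1.9 − 1/1.925)/(4π×227) = 2.396×10^-6 K/W
R_cork board = (1/1.925 − 1/1.98)/(4π×0.0422) = 0.02721 K/W
R_total = 0.02721 K/W
Q = ΔT/R_total = 45/0.02721

Q ≈ 1650 W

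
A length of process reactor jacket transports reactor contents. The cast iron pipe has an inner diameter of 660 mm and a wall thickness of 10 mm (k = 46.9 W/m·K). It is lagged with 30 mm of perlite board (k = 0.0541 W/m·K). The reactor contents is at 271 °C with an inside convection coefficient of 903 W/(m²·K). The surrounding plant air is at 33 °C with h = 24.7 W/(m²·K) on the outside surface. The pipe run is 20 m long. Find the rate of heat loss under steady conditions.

Cylindrical conduction, so R = ln(r₂/r₁)/(2πkL) per layer, in series:
R_inner film = 1/(h_i·2πr₁L) = 1/(903×2π×0.33×20) = 2.67×10^-5 K/W
R_cast iron pipe wall = ln(340/330)/(2π×46.9×20) = 5.065×10^-6 K/W
R_perlite board = ln(370/340)/(2π×0.0541×20) = 0.01244 K/W
R_outer film = 1/(h_o·2πr_oL) = 1/(24.7×2π×0.37×20) = 8.707×10^-4 K/W
R_total = 0.01334 K/W
Q = ΔT/R_total = 238/0.01334

Q ≈ 17800 W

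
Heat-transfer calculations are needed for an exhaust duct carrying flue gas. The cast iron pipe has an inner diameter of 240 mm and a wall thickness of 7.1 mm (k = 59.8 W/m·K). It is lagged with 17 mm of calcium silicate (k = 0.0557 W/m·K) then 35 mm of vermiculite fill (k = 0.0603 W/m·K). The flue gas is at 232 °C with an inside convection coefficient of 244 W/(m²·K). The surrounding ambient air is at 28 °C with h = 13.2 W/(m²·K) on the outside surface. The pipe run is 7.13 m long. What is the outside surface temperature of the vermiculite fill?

Cylindrical conduction, so R = ln(r₂/r₁)/(2πkL) per layer, in series:
R_inner film = 1/(h_i·2πr₁L) = 1/(244×2π×0.12×7.13) = 7.624×10^-4 K/W
R_cast iron pipe wall = ln(127.1/120)/(2π×59.8×7.13) = 2.146×10^-5 K/W
R_calcium silicate = ln(144.1/127.1)/(2π×0.0557×7.13) = 0.05031 K/W
R_vermiculite fill = ln(179.1/144.1)/(2π×0.0603×7.13) = 0.08049 K/W
R_outer film = 1/(h_o·2πr_oL) = 1/(13.2×2π×0.1791×7.13) = 0.009442 K/W
R_total = 0.141 K/W
Q = ΔT/R_total = 204/0.141
Q = 1450 W
T_interface = T_inner − Q·ΣR(inner→interface) = 232 − 1450×0.1316

T ≈ 41.7 °C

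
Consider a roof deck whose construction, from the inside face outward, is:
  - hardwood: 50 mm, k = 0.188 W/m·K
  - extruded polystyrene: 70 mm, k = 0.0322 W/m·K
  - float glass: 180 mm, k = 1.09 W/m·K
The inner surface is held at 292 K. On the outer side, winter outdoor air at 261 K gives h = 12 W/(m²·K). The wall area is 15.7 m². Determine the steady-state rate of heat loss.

Treating each layer as a thermal resistance in series:
R_hardwood = L/(kA) = 0.05/(0.188×15.7) = 0.01694 K/W
R_extruded polystyrene = L/(kA) = 0.07/(0.0322×15.7) = 0.1385 K/W
R_float glass = L/(kA) = 0.18/(1.09×15.7) = 0.01052 K/W
R_outer film = 1/(h_o·A) = 1/(12×15.7) = 0.005308 K/W
R_total = 0.1712 K/W
Q = ΔT / R_total = 31 / 0.1712

Q ≈ 181 W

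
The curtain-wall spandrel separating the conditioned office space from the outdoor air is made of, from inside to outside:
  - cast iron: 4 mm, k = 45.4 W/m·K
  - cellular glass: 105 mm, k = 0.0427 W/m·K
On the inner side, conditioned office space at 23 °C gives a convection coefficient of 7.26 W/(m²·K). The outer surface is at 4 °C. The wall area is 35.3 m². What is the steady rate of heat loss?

Q ≈ 258 W

Series thermal resistances:
R_inner film = 1/(h_i·A) = 1/(7.26×35.3) = 0.003902 K/W
R_cast iron = L/(kA) = 0.004/(45.4×35.3) = 2.496×10^-6 K/W
R_cellular glass = L/(kA) = 0.105/(0.0427×35.3) = 0.06966 K/W
R_total = 0.07357 K/W
Q = ΔT / R_total = 19 / 0.07357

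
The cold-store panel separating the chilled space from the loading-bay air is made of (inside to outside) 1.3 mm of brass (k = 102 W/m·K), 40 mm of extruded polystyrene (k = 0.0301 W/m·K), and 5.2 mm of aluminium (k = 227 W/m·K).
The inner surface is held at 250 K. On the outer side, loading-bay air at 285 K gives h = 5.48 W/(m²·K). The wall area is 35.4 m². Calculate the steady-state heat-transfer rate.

Thermal resistances in series:
R_brass = L/(kA) = 0.0013/(102×35.4) = 3.6×10^-7 K/W
R_extruded polystyrene = L/(kA) = 0.04/(0.0301×35.4) = 0.03754 K/W
R_aluminium = L/(kA) = 0.0052/(227×35.4) = 6.471×10^-7 K/W
R_outer film = 1/(h_o·A) = 1/(5.48×35.4) = 0.005155 K/W
R_total = 0.0427 K/W
Q = ΔT / R_total = 35 / 0.0427

Q ≈ 820 W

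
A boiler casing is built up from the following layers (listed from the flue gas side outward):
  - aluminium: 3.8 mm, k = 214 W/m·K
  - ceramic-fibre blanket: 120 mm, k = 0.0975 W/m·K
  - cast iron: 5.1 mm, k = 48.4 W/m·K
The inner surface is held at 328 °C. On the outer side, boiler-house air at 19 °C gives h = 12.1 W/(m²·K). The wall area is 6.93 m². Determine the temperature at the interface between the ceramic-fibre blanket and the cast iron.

T ≈ 38.5 °C

Series thermal resistances:
R_aluminium = L/(kA) = 0.0038/(214×6.93) = 2.562×10^-6 K/W
R_ceramic-fibre blanket = L/(kA) = 0.12/(0.0975×6.93) = 0.1776 K/W
R_cast iron = L/(kA) = 0.0051/(48.4×6.93) = 1.521×10^-5 K/W
R_outer film = 1/(h_o·A) = 1/(12.1×6.93) = 0.01193 K/W
R_total = 0.1895 K/W;  Q = ΔT/R_total = 309/0.1895 = 1630 W
T_interface = T_inner − Q·ΣR(inner→interface) = 328 − 1630×0.1776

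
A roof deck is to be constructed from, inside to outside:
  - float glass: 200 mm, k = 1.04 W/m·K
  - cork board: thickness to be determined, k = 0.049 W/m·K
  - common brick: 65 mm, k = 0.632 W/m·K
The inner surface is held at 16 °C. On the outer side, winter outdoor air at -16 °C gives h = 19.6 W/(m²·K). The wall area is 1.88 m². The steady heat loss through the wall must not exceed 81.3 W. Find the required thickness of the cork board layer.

Using the resistance-network approach (series):
R_float glass = L/(kA) = 0.2/(1.04×1.88) = 0.1023 K/W
R_common brick = L/(kA) = 0.065/(0.632×1.88) = 0.05471 K/W
R_outer film = 1/(h_o·A) = 1/(19.6×1.88) = 0.02714 K/W
Sum of the known resistances R_other = 0.1841 K/W
Required total resistance R_tot = ΔT/Q_allow = 32/81.3 = 0.3936 K/W
R_cork board = R_tot − R_other = 0.2095 K/W
L = R·k·A = 0.2095×0.049×1.88

L ≈ 19.3 mm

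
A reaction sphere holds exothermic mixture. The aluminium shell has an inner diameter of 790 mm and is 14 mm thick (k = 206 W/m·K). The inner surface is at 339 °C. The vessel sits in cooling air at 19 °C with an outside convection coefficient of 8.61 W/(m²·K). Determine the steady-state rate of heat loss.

Radial (spherical) resistances in series:
R_aluminium shell = (1/0.395 − 1/0.409)/(4π×206) = 3.348×10^-5 K/W
R_outer film = 1/(h·4πr_o²) = 1/(8.61×4π×0.409²) = 0.05525 K/W
R_total = 0.05528 K/W
Q = ΔT/R_total = 320/0.05528

Q ≈ 5790 W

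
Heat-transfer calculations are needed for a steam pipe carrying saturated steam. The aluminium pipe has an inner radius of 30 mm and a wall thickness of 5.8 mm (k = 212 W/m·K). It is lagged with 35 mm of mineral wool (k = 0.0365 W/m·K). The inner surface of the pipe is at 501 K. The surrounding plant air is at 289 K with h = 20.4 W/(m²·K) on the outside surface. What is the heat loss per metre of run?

Treating each annulus and film as a series resistance:
R_aluminium pipe wall = ln(35.8/30)/(2π×212×1) = 1.327×10^-4 K/W
R_mineral wool = ln(70.8/35.8)/(2π×0.0365×1) = 2.973 K/W
R_outer film = 1/(h_o·2πr_oL) = 1/(20.4×2π×0.0708×1) = 0.1102 K/W
R_total = 3.084 K/W
Q = ΔT/R_total = 212/3.084

q′ ≈ 68.7 W/m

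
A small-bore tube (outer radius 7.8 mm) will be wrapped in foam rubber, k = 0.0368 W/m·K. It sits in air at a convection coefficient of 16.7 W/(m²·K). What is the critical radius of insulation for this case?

For a cylinder r_cr = k/h = 0.0368/16.7
r_cr = 2.2 mm; since the bare radius (7.8 mm) is above r_cr, any added insulation will reduce heat loss.

r_cr ≈ 2.2 mm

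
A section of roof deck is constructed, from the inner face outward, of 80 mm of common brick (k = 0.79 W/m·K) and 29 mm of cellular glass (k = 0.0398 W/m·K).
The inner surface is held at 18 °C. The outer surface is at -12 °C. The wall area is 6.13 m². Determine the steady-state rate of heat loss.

Treating each layer as a thermal resistance in series:
R_common brick = L/(kA) = 0.08/(0.79×6.13) = 0.01652 K/W
R_cellular glass = L/(kA) = 0.029/(0.0398×6.13) = 0.1189 K/W
R_total = 0.1354 K/W
Q = ΔT / R_total = 30 / 0.1354

Q ≈ 222 W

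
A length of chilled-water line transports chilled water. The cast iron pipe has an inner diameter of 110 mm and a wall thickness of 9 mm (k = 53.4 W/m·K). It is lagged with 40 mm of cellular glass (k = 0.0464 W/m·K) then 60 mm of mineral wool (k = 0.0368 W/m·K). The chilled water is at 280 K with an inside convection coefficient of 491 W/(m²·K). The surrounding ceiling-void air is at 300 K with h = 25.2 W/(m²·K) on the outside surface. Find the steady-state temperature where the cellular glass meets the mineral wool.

T ≈ 289 K

For a radial system each layer contributes R = ln(r_out/r_in)/(2πkL); films add R = 1/(hA).
R_inner film = 1/(h_i·2πr₁L) = 1/(491×2π×0.055×1) = 0.005894 K/W
R_cast iron pipe wall = ln(64/55)/(2π×53.4×1) = 4.517×10^-4 K/W
R_cellular glass = ln(104/64)/(2π×0.0464×1) = 1.665 K/W
R_mineral wool = ln(164/104)/(2π×0.0368×1) = 1.97 K/W
R_outer film = 1/(h_o·2πr_oL) = 1/(25.2×2π×0.164×1) = 0.03851 K/W
R_total = 3.68 K/W
Q = ΔT/R_total = 20/3.68
Q = 5.43 W/m
T_interface = T_inner + Q·ΣR(inner→interface) = 280 + 5.43×1.672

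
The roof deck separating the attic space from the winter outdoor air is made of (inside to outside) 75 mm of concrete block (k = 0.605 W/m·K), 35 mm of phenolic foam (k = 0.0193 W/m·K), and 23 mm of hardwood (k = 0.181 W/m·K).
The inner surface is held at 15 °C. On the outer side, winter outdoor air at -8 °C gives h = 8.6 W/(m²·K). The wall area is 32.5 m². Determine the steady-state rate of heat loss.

Q ≈ 343 W

Series thermal resistances:
R_concrete block = L/(kA) = 0.075/(0.605×32.5) = 0.003814 K/W
R_phenolic foam = L/(kA) = 0.035/(0.0193×32.5) = 0.0558 K/W
R_hardwood = L/(kA) = 0.023/(0.181×32.5) = 0.00391 K/W
R_outer film = 1/(h_o·A) = 1/(8.6×32.5) = 0.003578 K/W
R_total = 0.0671 K/W
Q = ΔT / R_total = 23 / 0.0671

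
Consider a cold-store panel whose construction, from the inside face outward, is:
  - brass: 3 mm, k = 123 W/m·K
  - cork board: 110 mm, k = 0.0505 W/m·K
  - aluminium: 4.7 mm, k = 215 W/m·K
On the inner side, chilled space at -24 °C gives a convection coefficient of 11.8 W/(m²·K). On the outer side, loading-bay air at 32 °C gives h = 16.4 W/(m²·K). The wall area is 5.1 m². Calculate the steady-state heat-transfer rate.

Q ≈ 123 W

Treating each layer as a thermal resistance in series:
R_inner film = 1/(h_i·A) = 1/(11.8×5.1) = 0.01662 K/W
R_brass = L/(kA) = 0.003/(123×5.1) = 4.782×10^-6 K/W
R_cork board = L/(kA) = 0.11/(0.0505×5.1) = 0.4271 K/W
R_aluminium = L/(kA) = 0.0047/(215×5.1) = 4.286×10^-6 K/W
R_outer film = 1/(h_o·A) = 1/(16.4×5.1) = 0.01196 K/W
R_total = 0.4557 K/W
Q = ΔT / R_total = 56 / 0.4557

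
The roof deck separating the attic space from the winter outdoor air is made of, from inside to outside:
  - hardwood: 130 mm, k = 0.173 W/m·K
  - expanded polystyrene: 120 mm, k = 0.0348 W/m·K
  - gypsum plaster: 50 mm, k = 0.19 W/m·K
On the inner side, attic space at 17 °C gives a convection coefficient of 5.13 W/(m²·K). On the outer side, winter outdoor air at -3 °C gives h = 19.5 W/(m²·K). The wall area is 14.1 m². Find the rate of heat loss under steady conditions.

Treating each layer as a thermal resistance in series:
R_inner film = 1/(h_i·A) = 1/(5.13×14.1) = 0.01382 K/W
R_hardwood = L/(kA) = 0.13/(0.173×14.1) = 0.05329 K/W
R_expanded polystyrene = L/(kA) = 0.12/(0.0348×14.1) = 0.2446 K/W
R_gypsum plaster = L/(kA) = 0.05/(0.19×14.1) = 0.01866 K/W
R_outer film = 1/(h_o·A) = 1/(19.5×14.1) = 0.003637 K/W
R_total = 0.334 K/W
Q = ΔT / R_total = 20 / 0.334

Q ≈ 59.9 W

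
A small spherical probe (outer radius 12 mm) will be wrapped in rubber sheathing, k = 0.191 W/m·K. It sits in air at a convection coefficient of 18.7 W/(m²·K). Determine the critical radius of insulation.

For a sphere r_cr = 2k/h = 2×0.191/18.7
r_cr = 20.4 mm; since the bare radius (12 mm) is below r_cr, adding a thin layer of insulation will *increase* heat loss.

r_cr ≈ 20.4 mm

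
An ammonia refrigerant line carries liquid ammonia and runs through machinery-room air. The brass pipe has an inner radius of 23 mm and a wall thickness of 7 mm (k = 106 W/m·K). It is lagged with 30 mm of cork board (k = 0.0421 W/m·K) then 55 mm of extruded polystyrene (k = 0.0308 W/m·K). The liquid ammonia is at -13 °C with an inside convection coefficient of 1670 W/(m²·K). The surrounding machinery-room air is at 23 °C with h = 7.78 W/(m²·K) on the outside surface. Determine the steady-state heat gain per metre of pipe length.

q′ ≈ 5.84 W/m

Cylindrical conduction, so R = ln(r₂/r₁)/(2πkL) per layer, in series:
R_inner film = 1/(h_i·2πr₁L) = 1/(1670×2π×0.023×1) = 0.004144 K/W
R_brass pipe wall = ln(30/23)/(2π×106×1) = 3.989×10^-4 K/W
R_cork board = ln(60/30)/(2π×0.0421×1) = 2.62 K/W
R_extruded polystyrene = ln(115/60)/(2π×0.0308×1) = 3.362 K/W
R_outer film = 1/(h_o·2πr_oL) = 1/(7.78×2π×0.115×1) = 0.1779 K/W
R_total = 6.165 K/W
Q = ΔT/R_total = 36/6.165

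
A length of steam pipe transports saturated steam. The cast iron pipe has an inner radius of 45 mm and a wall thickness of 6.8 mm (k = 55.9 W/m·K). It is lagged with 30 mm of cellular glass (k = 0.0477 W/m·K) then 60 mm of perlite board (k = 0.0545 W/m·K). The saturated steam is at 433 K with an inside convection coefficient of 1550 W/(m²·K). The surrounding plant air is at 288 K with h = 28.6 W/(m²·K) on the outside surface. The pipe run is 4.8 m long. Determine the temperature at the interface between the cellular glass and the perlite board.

T ≈ 363 K

Treating each annulus and film as a series resistance:
R_inner film = 1/(h_i·2πr₁L) = 1/(1550×2π×0.045×4.8) = 4.754×10^-4 K/W
R_cast iron pipe wall = ln(51.8/45)/(2π×55.9×4.8) = 8.347×10^-5 K/W
R_cellular glass = ln(81.8/51.8)/(2π×0.0477×4.8) = 0.3176 K/W
R_perlite board = ln(141.8/81.8)/(2π×0.0545×4.8) = 0.3347 K/W
R_outer film = 1/(h_o·2πr_oL) = 1/(28.6×2π×0.1418×4.8) = 0.008176 K/W
R_total = 0.661 K/W
Q = ΔT/R_total = 145/0.661
Q = 219 W
T_interface = T_inner − Q·ΣR(inner→interface) = 433 − 219×0.3182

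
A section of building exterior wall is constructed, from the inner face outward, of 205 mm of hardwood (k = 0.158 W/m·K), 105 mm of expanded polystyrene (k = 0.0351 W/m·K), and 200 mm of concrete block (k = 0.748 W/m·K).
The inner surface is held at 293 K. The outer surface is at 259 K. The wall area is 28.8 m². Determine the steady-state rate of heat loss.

Q ≈ 215 W

Treating each layer as a thermal resistance in series:
R_hardwood = L/(kA) = 0.205/(0.158×28.8) = 0.04505 K/W
R_expanded polystyrene = L/(kA) = 0.105/(0.0351×28.8) = 0.1039 K/W
R_concrete block = L/(kA) = 0.2/(0.748×28.8) = 0.009284 K/W
R_total = 0.1582 K/W
Q = ΔT / R_total = 34 / 0.1582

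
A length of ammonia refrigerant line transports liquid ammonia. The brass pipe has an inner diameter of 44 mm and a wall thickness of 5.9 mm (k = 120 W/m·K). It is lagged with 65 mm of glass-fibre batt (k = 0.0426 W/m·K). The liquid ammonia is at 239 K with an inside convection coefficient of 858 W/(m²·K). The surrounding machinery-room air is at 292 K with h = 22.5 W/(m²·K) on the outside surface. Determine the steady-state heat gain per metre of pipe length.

q′ ≈ 11.6 W/m

Radial resistances (cylindrical: R_cond = ln(r_o/r_i)/(2πkL), R_conv = 1/(h·2πrL)):
R_inner film = 1/(h_i·2πr₁L) = 1/(858×2π×0.022×1) = 0.008432 K/W
R_brass pipe wall = ln(27.9/22)/(2π×120×1) = 3.151×10^-4 K/W
R_glass-fibre batt = ln(92.9/27.9)/(2π×0.0426×1) = 4.494 K/W
R_outer film = 1/(h_o·2πr_oL) = 1/(22.5×2π×0.0929×1) = 0.07614 K/W
R_total = 4.579 K/W
Q = ΔT/R_total = 53/4.579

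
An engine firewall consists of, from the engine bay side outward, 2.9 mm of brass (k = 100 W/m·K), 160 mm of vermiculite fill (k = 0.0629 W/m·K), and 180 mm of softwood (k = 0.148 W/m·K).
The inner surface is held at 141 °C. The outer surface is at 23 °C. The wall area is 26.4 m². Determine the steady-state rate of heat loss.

Series thermal resistances:
R_brass = L/(kA) = 0.0029/(100×26.4) = 1.098×10^-6 K/W
R_vermiculite fill = L/(kA) = 0.16/(0.0629×26.4) = 0.09635 K/W
R_softwood = L/(kA) = 0.18/(0.148×26.4) = 0.04607 K/W
R_total = 0.1424 K/W
Q = ΔT / R_total = 118 / 0.1424

Q ≈ 829 W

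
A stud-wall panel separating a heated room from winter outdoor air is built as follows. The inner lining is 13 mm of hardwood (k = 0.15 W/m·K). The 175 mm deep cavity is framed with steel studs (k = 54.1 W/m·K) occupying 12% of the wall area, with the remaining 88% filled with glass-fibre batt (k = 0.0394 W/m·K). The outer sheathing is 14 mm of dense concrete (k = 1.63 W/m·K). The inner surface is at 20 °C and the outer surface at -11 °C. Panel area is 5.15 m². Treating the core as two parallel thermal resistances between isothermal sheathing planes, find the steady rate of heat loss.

Q ≈ 1310 W

Sheathing layers in series; stud and cavity paths in parallel between them.
R_inner = 0.013/(0.15×5.15) = 0.01683 K/W
R_stud  = 0.175/(54.1×0.12×5.15) = 0.005234 K/W
R_cav   = 0.175/(0.0394×0.88×5.15) = 0.9801 K/W
1/R_core = 1/R_stud + 1/R_cav → R_core = 0.005206 K/W
R_outer = 0.014/(1.63×5.15) = 0.001668 K/W
R_total = 0.0237 K/W
Q = ΔT/R_total = 31/0.0237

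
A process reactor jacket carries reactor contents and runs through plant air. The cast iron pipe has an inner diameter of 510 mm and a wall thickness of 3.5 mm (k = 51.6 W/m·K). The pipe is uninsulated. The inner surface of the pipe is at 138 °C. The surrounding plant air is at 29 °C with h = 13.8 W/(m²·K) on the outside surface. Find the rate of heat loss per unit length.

Cylindrical conduction, so R = ln(r₂/r₁)/(2πkL) per layer, in series:
R_cast iron pipe wall = ln(258.5/255)/(2π×51.6×1) = 4.205×10^-5 K/W
R_outer film = 1/(h_o·2πr_oL) = 1/(13.8×2π×0.2585×1) = 0.04461 K/W
R_total = 0.04466 K/W
Q = ΔT/R_total = 109/0.04466

q′ ≈ 2440 W/m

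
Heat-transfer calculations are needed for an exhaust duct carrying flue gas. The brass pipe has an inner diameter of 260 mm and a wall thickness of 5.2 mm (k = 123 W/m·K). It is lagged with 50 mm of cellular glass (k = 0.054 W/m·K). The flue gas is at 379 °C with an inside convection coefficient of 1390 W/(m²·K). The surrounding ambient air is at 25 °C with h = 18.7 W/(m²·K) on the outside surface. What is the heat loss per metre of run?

Cylindrical conduction, so R = ln(r₂/r₁)/(2πkL) per layer, in series:
R_inner film = 1/(h_i·2πr₁L) = 1/(1390×2π×0.13×1) = 8.808×10^-4 K/W
R_brass pipe wall = ln(135.2/130)/(2π×123×1) = 5.075×10^-5 K/W
R_cellular glass = ln(185.2/135.2)/(2π×0.054×1) = 0.9275 K/W
R_outer film = 1/(h_o·2πr_oL) = 1/(18.7×2π×0.1852×1) = 0.04596 K/W
R_total = 0.9744 K/W
Q = ΔT/R_total = 354/0.9744

q′ ≈ 363 W/m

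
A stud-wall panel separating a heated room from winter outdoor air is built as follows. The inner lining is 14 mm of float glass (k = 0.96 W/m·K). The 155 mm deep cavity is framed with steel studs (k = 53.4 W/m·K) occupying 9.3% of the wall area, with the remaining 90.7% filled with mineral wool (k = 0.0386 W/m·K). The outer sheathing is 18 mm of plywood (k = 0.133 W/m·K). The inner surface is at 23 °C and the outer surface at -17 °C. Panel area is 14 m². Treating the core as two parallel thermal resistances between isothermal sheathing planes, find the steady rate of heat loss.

Sheathing layers in series; stud and cavity paths in parallel between them.
R_inner = 0.014/(0.96×14) = 0.001042 K/W
R_stud  = 0.155/(53.4×0.093×14) = 0.002229 K/W
R_cav   = 0.155/(0.0386×0.907×14) = 0.3162 K/W
1/R_core = 1/R_stud + 1/R_cav → R_core = 0.002214 K/W
R_outer = 0.018/(0.133×14) = 0.009667 K/W
R_total = 0.01292 K/W
Q = ΔT/R_total = 40/0.01292

Q ≈ 3100 W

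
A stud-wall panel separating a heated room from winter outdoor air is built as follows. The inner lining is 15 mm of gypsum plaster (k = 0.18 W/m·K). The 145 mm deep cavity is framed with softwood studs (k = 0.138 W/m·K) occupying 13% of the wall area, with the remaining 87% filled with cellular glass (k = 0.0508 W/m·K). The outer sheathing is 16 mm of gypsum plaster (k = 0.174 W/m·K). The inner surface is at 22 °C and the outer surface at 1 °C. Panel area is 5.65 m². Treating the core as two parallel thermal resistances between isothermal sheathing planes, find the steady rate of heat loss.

Q ≈ 47.3 W

Sheathing layers in series; stud and cavity paths in parallel between them.
R_inner = 0.015/(0.18×5.65) = 0.01475 K/W
R_stud  = 0.145/(0.138×0.13×5.65) = 1.431 K/W
R_cav   = 0.145/(0.0508×0.87×5.65) = 0.5807 K/W
1/R_core = 1/R_stud + 1/R_cav → R_core = 0.413 K/W
R_outer = 0.016/(0.174×5.65) = 0.01628 K/W
R_total = 0.444 K/W
Q = ΔT/R_total = 21/0.444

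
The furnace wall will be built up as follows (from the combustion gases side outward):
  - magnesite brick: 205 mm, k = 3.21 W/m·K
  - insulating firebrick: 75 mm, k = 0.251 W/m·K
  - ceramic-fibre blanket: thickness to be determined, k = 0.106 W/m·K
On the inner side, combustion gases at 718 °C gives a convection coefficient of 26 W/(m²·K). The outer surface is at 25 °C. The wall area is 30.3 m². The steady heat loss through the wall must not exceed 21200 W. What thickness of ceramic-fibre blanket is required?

L ≈ 62.5 mm

Series thermal resistances:
R_inner film = 1/(h_i·A) = 1/(26×30.3) = 0.001269 K/W
R_magnesite brick = L/(kA) = 0.205/(3.21×30.3) = 0.002108 K/W
R_insulating firebrick = L/(kA) = 0.075/(0.251×30.3) = 0.009862 K/W
Sum of the known resistances R_other = 0.01324 K/W
Required total resistance R_tot = ΔT/Q_allow = 693/21200 = 0.03269 K/W
R_ceramic-fibre blanket = R_tot − R_other = 0.01945 K/W
L = R·k·A = 0.01945×0.106×30.3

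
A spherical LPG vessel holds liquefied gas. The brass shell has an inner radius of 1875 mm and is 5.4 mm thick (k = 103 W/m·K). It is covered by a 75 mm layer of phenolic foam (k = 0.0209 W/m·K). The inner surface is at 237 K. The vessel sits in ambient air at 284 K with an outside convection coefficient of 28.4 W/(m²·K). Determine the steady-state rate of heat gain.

Each spherical layer contributes R = (1/r_i − 1/r_o)/(4πk):
R_brass shell = (1/1.875 − 1/1.8804)/(4π×103) = 1.183×10^-6 K/W
R_phenolic foam = (1/1.8804 − 1/1.9554)/(4π×0.0209) = 0.07766 K/W
R_outer film = 1/(h·4πr_o²) = 1/(28.4×4π×1.9554²) = 7.328×10^-4 K/W
R_total = 0.0784 K/W
Q = ΔT/R_total = 47/0.0784

Q ≈ 600 W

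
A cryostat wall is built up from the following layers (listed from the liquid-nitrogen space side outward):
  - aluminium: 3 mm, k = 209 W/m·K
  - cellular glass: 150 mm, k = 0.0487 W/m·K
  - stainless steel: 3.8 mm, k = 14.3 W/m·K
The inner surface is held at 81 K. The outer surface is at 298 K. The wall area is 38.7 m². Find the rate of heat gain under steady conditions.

Q ≈ 2730 W

Using the resistance-network approach (series):
R_aluminium = L/(kA) = 0.003/(209×38.7) = 3.709×10^-7 K/W
R_cellular glass = L/(kA) = 0.15/(0.0487×38.7) = 0.07959 K/W
R_stainless steel = L/(kA) = 0.0038/(14.3×38.7) = 6.867×10^-6 K/W
R_total = 0.0796 K/W
Q = ΔT / R_total = 217 / 0.0796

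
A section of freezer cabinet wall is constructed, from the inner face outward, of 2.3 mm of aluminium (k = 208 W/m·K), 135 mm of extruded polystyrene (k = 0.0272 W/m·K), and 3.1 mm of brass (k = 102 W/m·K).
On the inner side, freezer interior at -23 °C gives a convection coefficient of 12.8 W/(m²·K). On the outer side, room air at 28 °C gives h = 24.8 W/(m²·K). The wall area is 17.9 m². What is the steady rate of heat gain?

Treating each layer as a thermal resistance in series:
R_inner film = 1/(h_i·A) = 1/(12.8×17.9) = 0.004365 K/W
R_aluminium = L/(kA) = 0.0023/(208×17.9) = 6.177×10^-7 K/W
R_extruded polystyrene = L/(kA) = 0.135/(0.0272×17.9) = 0.2773 K/W
R_brass = L/(kA) = 0.0031/(102×17.9) = 1.698×10^-6 K/W
R_outer film = 1/(h_o·A) = 1/(24.8×17.9) = 0.002253 K/W
R_total = 0.2839 K/W
Q = ΔT / R_total = 51 / 0.2839

Q ≈ 180 W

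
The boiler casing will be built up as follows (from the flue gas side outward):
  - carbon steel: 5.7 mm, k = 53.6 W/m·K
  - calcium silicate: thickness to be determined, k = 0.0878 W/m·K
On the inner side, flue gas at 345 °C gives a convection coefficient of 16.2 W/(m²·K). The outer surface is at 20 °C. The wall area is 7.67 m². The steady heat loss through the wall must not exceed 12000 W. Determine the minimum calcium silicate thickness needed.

Model the wall as resistances in series:
R_inner film = 1/(h_i·A) = 1/(16.2×7.67) = 0.008048 K/W
R_carbon steel = L/(kA) = 0.0057/(53.6×7.67) = 1.386×10^-5 K/W
Sum of the known resistances R_other = 0.008062 K/W
Required total resistance R_tot = ΔT/Q_allow = 325/12000 = 0.02708 K/W
R_calcium silicate = R_tot − R_other = 0.01902 K/W
L = R·k·A = 0.01902×0.0878×7.67

L ≈ 12.8 mm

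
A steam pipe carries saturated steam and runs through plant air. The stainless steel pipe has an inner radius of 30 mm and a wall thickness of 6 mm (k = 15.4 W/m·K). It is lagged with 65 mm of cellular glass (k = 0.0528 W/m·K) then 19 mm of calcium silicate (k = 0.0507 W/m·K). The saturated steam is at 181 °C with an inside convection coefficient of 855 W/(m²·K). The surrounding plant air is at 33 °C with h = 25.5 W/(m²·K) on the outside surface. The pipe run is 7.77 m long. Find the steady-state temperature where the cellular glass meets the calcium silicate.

T ≈ 56.7 °C

Per-layer cylindrical resistances, series-summed:
R_inner film = 1/(h_i·2πr₁L) = 1/(855×2π×0.03×7.77) = 7.986×10^-4 K/W
R_stainless steel pipe wall = ln(36/30)/(2π×15.4×7.77) = 2.425×10^-4 K/W
R_cellular glass = ln(101/36)/(2π×0.0528×7.77) = 0.4002 K/W
R_calcium silicate = ln(120/101)/(2π×0.0507×7.77) = 0.06964 K/W
R_outer film = 1/(h_o·2πr_oL) = 1/(25.5×2π×0.12×7.77) = 0.006694 K/W
R_total = 0.4776 K/W
Q = ΔT/R_total = 148/0.4776
Q = 310 W
T_interface = T_inner − Q·ΣR(inner→interface) = 181 − 310×0.4012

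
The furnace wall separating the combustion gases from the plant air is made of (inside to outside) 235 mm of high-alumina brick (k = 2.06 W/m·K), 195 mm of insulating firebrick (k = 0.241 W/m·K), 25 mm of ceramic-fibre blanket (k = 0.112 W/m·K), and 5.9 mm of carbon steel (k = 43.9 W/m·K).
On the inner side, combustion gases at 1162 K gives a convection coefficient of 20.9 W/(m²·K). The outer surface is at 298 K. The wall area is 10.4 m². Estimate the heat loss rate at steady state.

Q ≈ 7520 W

Model the wall as resistances in series:
R_inner film = 1/(h_i·A) = 1/(20.9×10.4) = 0.004601 K/W
R_high-alumina brick = L/(kA) = 0.235/(2.06×10.4) = 0.01097 K/W
R_insulating firebrick = L/(kA) = 0.195/(0.241×10.4) = 0.0778 K/W
R_ceramic-fibre blanket = L/(kA) = 0.025/(0.112×10.4) = 0.02146 K/W
R_carbon steel = L/(kA) = 0.0059/(43.9×10.4) = 1.292×10^-5 K/W
R_total = 0.1148 K/W
Q = ΔT / R_total = 864 / 0.1148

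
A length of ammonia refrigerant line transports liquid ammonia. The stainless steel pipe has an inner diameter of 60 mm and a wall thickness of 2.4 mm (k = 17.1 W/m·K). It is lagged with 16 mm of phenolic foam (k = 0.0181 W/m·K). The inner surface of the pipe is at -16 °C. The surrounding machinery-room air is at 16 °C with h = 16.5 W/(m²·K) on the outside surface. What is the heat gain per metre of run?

q′ ≈ 8.58 W/m

Cylindrical conduction, so R = ln(r₂/r₁)/(2πkL) per layer, in series:
R_stainless steel pipe wall = ln(32.4/30)/(2π×17.1×1) = 7.163×10^-4 K/W
R_phenolic foam = ln(48.4/32.4)/(2π×0.0181×1) = 3.529 K/W
R_outer film = 1/(h_o·2πr_oL) = 1/(16.5×2π×0.0484×1) = 0.1993 K/W
R_total = 3.729 K/W
Q = ΔT/R_total = 32/3.729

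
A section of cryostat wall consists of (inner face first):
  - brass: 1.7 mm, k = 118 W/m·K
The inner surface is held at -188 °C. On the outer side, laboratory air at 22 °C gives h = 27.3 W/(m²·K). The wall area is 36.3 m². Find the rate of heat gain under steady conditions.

Q ≈ 208000 W

Treating each layer as a thermal resistance in series:
R_brass = L/(kA) = 0.0017/(118×36.3) = 3.969×10^-7 K/W
R_outer film = 1/(h_o·A) = 1/(27.3×36.3) = 0.001009 K/W
R_total = 0.001009 K/W
Q = ΔT / R_total = 210 / 0.001009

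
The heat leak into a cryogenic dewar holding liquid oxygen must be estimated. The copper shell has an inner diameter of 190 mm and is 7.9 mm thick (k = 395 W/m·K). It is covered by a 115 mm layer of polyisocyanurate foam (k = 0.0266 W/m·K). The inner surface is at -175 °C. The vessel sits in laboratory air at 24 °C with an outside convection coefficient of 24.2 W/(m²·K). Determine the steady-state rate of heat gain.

Spherical conduction: R = (1/r_in − 1/r_out)/(4πk) per layer; series-sum.
R_copper shell = (1/0.095 − 1/0.1029)/(4π×395) = 1.628×10^-4 K/W
R_polyisocyanurate foam = (1/0.1029 − 1/0.2179)/(4π×0.0266) = 15.34 K/W
R_outer film = 1/(h·4πr_o²) = 1/(24.2×4π×0.2179²) = 0.06926 K/W
R_total = 15.41 K/W
Q = ΔT/R_total = 199/15.41

Q ≈ 12.9 W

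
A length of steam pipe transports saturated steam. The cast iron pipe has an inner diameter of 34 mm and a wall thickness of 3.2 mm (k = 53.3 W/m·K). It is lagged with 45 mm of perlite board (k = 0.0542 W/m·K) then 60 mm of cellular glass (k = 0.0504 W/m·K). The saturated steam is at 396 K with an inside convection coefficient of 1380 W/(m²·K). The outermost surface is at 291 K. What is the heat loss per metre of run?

q′ ≈ 19.1 W/m

Per-layer cylindrical resistances, series-summed:
R_inner film = 1/(h_i·2πr₁L) = 1/(1380×2π×0.017×1) = 0.006784 K/W
R_cast iron pipe wall = ln(20.2/17)/(2π×53.3×1) = 5.15×10^-4 K/W
R_perlite board = ln(65.2/20.2)/(2π×0.0542×1) = 3.441 K/W
R_cellular glass = ln(125.2/65.2)/(2π×0.0504×1) = 2.06 K/W
R_total = 5.508 K/W
Q = ΔT/R_total = 105/5.508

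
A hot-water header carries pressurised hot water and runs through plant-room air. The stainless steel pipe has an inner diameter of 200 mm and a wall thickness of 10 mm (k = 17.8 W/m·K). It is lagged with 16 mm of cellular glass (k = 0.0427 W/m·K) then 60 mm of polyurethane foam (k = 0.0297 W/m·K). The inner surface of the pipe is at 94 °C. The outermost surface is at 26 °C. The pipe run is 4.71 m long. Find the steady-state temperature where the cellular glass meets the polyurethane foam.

Per-layer cylindrical resistances, series-summed:
R_stainless steel pipe wall = ln(110/100)/(2π×17.8×4.71) = 1.809×10^-4 K/W
R_cellular glass = ln(126/110)/(2π×0.0427×4.71) = 0.1075 K/W
R_polyurethane foam = ln(186/126)/(2π×0.0297×4.71) = 0.4431 K/W
R_total = 0.5508 K/W
Q = ΔT/R_total = 68/0.5508
Q = 123 W
T_interface = T_inner − Q·ΣR(inner→interface) = 94 − 123×0.1076

T ≈ 80.7 °C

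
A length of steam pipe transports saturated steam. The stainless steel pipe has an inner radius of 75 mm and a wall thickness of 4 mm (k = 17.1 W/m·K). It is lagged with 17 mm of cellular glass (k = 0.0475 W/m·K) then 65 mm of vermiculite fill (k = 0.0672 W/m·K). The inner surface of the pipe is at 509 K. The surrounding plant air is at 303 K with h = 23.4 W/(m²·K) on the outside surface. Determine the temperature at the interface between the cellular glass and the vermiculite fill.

For a radial system each layer contributes R = ln(r_out/r_in)/(2πkL); films add R = 1/(hA).
R_stainless steel pipe wall = ln(79/75)/(2π×17.1×1) = 4.836×10^-4 K/W
R_cellular glass = ln(96/79)/(2π×0.0475×1) = 0.653 K/W
R_vermiculite fill = ln(161/96)/(2π×0.0672×1) = 1.225 K/W
R_outer film = 1/(h_o·2πr_oL) = 1/(23.4×2π×0.161×1) = 0.04225 K/W
R_total = 1.92 K/W
Q = ΔT/R_total = 206/1.92
Q = 107 W/m
T_interface = T_inner − Q·ΣR(inner→interface) = 509 − 107×0.6535

T ≈ 439 K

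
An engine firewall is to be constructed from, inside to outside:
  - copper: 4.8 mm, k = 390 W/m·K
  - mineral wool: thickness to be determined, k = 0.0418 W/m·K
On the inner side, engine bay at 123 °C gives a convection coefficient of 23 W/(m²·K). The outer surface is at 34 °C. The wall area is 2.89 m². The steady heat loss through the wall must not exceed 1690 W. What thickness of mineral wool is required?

Treating each layer as a thermal resistance in series:
R_inner film = 1/(h_i·A) = 1/(23×2.89) = 0.01504 K/W
R_copper = L/(kA) = 0.0048/(390×2.89) = 4.259×10^-6 K/W
Sum of the known resistances R_other = 0.01505 K/W
Required total resistance R_tot = ΔT/Q_allow = 89/1690 = 0.05266 K/W
R_mineral wool = R_tot − R_other = 0.03761 K/W
L = R·k·A = 0.03761×0.0418×2.89

L ≈ 4.54 mm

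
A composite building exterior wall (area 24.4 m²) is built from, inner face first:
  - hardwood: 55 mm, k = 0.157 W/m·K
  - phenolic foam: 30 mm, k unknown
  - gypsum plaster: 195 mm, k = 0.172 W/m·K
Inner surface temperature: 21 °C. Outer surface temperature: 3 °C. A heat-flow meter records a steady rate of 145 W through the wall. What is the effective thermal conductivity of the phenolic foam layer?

k ≈ 0.0194 W/(m·K)

Using the resistance-network approach (series):
R_hardwood = L/(kA) = 0.055/(0.157×24.4) = 0.01436 K/W
R_gypsum plaster = L/(kA) = 0.195/(0.172×24.4) = 0.04646 K/W
Sum of known resistances R_other = 0.06082 K/W
Total R = ΔT/Q = 18/145 = 0.1241 K/W
R_phenolic foam = R_total − R_other = 0.06332 K/W
k = L/(R·A) = 0.03/(0.06332×24.4)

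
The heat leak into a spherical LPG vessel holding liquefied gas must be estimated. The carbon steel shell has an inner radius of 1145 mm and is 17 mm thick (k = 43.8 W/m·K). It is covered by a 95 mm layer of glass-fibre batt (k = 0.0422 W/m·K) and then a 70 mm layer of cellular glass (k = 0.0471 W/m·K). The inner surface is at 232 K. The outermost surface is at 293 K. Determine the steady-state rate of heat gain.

Q ≈ 315 W

For a spherical shell R = (1/r₁ − 1/r₂)/(4πk); film R = 1/(h·4πr²). In series:
R_carbon steel shell = (1/1.145 − 1/1.162)/(4π×43.8) = 2.321×10^-5 K/W
R_glass-fibre batt = (1/1.162 − 1/1.257)/(4π×0.0422) = 0.1226 K/W
R_cellular glass = (1/1.257 − 1/1.327)/(4π×0.0471) = 0.0709 K/W
R_total = 0.1936 K/W
Q = ΔT/R_total = 61/0.1936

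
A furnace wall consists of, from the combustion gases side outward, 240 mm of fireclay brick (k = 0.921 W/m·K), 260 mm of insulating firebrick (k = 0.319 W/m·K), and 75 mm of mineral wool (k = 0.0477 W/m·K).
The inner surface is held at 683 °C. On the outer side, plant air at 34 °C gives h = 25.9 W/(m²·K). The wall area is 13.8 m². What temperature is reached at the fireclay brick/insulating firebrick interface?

Treating each layer as a thermal resistance in series:
R_fireclay brick = L/(kA) = 0.24/(0.921×13.8) = 0.01888 K/W
R_insulating firebrick = L/(kA) = 0.26/(0.319×13.8) = 0.05906 K/W
R_mineral wool = L/(kA) = 0.075/(0.0477×13.8) = 0.1139 K/W
R_outer film = 1/(h_o·A) = 1/(25.9×13.8) = 0.002798 K/W
R_total = 0.1947 K/W;  Q = ΔT/R_total = 649/0.1947 = 3334 W
T_interface = T_inner − Q·ΣR(inner→interface) = 683 − 3330×0.01888

T ≈ 620 °C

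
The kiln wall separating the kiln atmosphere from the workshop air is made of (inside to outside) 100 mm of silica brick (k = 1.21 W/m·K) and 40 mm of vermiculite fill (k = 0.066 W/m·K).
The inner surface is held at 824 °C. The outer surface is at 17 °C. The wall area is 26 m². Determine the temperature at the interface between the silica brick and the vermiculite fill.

Series thermal resistances:
R_silica brick = L/(kA) = 0.1/(1.21×26) = 0.003179 K/W
R_vermiculite fill = L/(kA) = 0.04/(0.066×26) = 0.02331 K/W
R_total = 0.02649 K/W;  Q = ΔT/R_total = 807/0.02649 = 30470 W
T_interface = T_inner − Q·ΣR(inner→interface) = 824 − 30500×0.003179

T ≈ 727 °C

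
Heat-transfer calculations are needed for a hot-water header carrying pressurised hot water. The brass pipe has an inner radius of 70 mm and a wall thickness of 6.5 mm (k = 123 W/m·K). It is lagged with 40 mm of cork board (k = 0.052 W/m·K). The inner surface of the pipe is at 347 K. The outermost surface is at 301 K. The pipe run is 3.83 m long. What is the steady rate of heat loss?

Q ≈ 137 W

For a radial system each layer contributes R = ln(r_out/r_in)/(2πkL); films add R = 1/(hA).
R_brass pipe wall = ln(76.5/70)/(2π×123×3.83) = 3×10^-5 K/W
R_cork board = ln(116.5/76.5)/(2π×0.052×3.83) = 0.3361 K/W
R_total = 0.3361 K/W
Q = ΔT/R_total = 46/0.3361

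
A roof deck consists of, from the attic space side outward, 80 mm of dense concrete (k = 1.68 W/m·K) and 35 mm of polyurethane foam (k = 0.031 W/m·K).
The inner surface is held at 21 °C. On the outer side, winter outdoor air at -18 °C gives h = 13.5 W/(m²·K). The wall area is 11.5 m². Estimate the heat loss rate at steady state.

Using the resistance-network approach (series):
R_dense concrete = L/(kA) = 0.08/(1.68×11.5) = 0.004141 K/W
R_polyurethane foam = L/(kA) = 0.035/(0.031×11.5) = 0.09818 K/W
R_outer film = 1/(h_o·A) = 1/(13.5×11.5) = 0.006441 K/W
R_total = 0.1088 K/W
Q = ΔT / R_total = 39 / 0.1088

Q ≈ 359 W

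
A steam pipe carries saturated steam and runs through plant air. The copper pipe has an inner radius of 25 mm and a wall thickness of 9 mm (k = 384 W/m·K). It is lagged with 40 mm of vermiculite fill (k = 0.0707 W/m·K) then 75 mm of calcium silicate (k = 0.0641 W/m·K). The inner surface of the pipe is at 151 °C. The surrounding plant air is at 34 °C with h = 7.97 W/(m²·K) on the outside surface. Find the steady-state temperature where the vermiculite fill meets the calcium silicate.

Treating each annulus and film as a series resistance:
R_copper pipe wall = ln(34/25)/(2π×384×1) = 1.274×10^-4 K/W
R_vermiculite fill = ln(74/34)/(2π×0.0707×1) = 1.751 K/W
R_calcium silicate = ln(149/74)/(2π×0.0641×1) = 1.738 K/W
R_outer film = 1/(h_o·2πr_oL) = 1/(7.97×2π×0.149×1) = 0.134 K/W
R_total = 3.623 K/W
Q = ΔT/R_total = 117/3.623
Q = 32.3 W/m
T_interface = T_inner − Q·ΣR(inner→interface) = 151 − 32.3×1.751

T ≈ 94.5 °C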